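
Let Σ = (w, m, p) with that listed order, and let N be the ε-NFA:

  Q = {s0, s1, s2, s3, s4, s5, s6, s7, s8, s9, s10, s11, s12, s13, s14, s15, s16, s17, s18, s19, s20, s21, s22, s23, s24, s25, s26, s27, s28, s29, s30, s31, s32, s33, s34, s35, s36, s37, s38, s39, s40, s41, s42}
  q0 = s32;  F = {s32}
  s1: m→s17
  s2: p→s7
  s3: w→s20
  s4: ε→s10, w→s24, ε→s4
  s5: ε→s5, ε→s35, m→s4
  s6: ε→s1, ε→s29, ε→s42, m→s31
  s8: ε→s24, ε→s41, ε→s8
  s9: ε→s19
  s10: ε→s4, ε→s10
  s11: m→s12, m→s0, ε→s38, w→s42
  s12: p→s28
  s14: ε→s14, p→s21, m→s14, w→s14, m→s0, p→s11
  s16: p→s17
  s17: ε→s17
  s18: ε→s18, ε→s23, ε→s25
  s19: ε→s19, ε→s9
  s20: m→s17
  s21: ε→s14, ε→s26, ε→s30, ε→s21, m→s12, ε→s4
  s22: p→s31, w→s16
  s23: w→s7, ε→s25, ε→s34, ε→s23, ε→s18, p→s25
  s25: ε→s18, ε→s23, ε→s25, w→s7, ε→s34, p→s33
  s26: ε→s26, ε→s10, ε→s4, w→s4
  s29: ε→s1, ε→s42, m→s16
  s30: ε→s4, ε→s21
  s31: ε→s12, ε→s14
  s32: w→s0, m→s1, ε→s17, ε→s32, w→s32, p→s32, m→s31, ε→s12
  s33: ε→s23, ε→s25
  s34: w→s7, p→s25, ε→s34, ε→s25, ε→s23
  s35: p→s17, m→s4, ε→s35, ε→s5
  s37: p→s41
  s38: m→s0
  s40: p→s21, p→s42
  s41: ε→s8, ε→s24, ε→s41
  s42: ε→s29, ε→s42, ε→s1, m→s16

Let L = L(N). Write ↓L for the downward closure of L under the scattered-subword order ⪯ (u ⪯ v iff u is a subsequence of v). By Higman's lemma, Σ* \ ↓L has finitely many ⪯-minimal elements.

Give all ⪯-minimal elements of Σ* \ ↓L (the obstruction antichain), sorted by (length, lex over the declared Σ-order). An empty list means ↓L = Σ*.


|Q|=43, |F|=1, |δ|=99 (59 ε).
min D↑ (2 st, q0=0, F={1}): 0:w→0,m→1,p→0 1:w→1,m→1,p→1.
'm': |S_i|=[19, 18] end={s0,s1,s10,s11,s12,s14,s16,s17,s21,s24,s26,s28,…} ∉↓L; 1/1 deletions ∈↓L.
1 obstructions.

A = [m].


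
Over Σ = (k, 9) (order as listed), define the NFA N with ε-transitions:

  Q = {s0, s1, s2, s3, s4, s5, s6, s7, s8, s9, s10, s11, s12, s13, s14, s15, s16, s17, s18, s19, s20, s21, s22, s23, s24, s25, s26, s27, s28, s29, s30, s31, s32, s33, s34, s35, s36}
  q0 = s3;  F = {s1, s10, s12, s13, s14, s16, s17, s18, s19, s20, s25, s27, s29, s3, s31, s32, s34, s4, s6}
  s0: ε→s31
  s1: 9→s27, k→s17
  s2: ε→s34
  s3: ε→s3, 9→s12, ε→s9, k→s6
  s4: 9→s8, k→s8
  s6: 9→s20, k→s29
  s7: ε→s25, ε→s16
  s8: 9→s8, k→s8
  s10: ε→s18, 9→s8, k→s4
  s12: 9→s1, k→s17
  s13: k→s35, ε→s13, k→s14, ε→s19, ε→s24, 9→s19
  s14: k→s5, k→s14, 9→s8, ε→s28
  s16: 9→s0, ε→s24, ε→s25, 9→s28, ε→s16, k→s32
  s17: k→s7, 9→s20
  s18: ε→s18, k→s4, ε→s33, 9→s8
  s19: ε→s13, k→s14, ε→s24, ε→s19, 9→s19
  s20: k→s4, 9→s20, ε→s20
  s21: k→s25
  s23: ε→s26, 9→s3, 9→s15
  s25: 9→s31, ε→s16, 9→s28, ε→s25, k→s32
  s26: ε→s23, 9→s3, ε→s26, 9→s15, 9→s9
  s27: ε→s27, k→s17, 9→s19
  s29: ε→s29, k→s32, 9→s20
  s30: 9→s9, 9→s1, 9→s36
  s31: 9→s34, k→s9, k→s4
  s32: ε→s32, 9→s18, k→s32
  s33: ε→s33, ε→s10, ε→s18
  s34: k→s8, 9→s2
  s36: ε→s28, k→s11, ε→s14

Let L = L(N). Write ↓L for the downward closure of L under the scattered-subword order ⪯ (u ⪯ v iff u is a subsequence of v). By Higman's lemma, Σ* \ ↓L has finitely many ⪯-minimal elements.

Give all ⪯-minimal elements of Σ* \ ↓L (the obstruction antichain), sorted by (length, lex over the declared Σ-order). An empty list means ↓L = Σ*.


|Q|=37, |F|=19, |δ|=88 (33 ε).
min D↑ (17 st, q0=0, F={12}): 0:k→1,9→2 1:k→3,9→4 2:k→5,9→6 3:k→7,9→4 4:k→8,9→4 5:k→9,9→4 6:k→5,9→10 7:k→7,9→11 8:k→12,9→12 9:k→7,9→13 10:k→5,9→14 11:k→8,9→12 12:k→12,9→12 13:k→8,9→15 14:k→16,9→14 15:k→12,9→15 16:k→16,9→12.
'k9kk': run [29, 23, 12, 3, 1] end={s8} ∉↓L; 4/4 del acc.
'k9k9': run [29, 23, 12, 3, 1] end={s8} ∉↓L; 4/4 del acc.
'kkk99': run [29, 23, 20, 10, 5, 1] end={s8} ∉↓L; 5/5 single-dels accept.
'9kk99k': N↓-sim [29, 26, 21, 18, 11, 3, 1] end={s8} — reject; 6/6 single-dels accept.
'9999k9': N↓-sim [29, 26, 25, 24, 18, 7, 1] end={s8} rej; 6/6 single-dels accept.
5 minimals (antichain).

Antichain: [k9kk, k9k9, kkk99, 9kk99k, 9999k9].


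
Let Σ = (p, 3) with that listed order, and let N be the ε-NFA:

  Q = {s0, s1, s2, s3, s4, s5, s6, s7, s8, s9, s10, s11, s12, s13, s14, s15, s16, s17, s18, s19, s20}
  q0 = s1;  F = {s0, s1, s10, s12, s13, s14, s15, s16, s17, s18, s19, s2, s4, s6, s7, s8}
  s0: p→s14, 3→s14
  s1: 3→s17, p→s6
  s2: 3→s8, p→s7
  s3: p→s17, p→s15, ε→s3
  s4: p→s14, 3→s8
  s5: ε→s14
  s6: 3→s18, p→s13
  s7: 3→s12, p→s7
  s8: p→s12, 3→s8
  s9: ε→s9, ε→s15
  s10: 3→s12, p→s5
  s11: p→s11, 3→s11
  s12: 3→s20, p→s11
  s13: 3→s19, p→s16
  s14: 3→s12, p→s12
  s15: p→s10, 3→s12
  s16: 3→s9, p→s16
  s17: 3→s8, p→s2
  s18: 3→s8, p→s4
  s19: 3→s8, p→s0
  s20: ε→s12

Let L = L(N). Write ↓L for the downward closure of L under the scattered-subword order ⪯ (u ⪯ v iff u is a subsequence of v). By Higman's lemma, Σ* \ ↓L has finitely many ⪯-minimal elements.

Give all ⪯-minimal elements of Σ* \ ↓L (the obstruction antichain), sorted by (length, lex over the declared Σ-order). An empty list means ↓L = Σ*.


|Q|=21, |F|=16, |δ|=41 (5 ε).
min D↑ (17 st, q0=0, F={15}): 0:p→1,3→2 1:p→3,3→4 2:p→5,3→6 3:p→7,3→8 4:p→9,3→6 5:p→10,3→6 6:p→11,3→6 7:p→7,3→12 8:p→13,3→6 9:p→14,3→6 10:p→10,3→11 11:p→15,3→11 12:p→16,3→11 13:p→14,3→14 14:p→11,3→11 15:p→15,3→15 16:p→14,3→11 (ε-aug+det+¬).
'33pp': |S_i|=[20, 16, 5, 3, 1] end={s11} — reject; 4/4 del acc.
'3pp3p': run [20, 16, 11, 6, 3, 1] end={s11} — reject; 5/5 deletions ∈↓L.
'ppp33p': |S_i|=[20, 18, 15, 11, 8, 3, 1] end={s11} — reject; 6/6 del acc.
'p3pppp': N↓-sim [20, 18, 13, 9, 5, 3, 1] end={s11} rej; 6/6 single-dels accept.
4 words, ⪯-incomp.

A = [33pp, 3pp3p, ppp33p, p3pppp].


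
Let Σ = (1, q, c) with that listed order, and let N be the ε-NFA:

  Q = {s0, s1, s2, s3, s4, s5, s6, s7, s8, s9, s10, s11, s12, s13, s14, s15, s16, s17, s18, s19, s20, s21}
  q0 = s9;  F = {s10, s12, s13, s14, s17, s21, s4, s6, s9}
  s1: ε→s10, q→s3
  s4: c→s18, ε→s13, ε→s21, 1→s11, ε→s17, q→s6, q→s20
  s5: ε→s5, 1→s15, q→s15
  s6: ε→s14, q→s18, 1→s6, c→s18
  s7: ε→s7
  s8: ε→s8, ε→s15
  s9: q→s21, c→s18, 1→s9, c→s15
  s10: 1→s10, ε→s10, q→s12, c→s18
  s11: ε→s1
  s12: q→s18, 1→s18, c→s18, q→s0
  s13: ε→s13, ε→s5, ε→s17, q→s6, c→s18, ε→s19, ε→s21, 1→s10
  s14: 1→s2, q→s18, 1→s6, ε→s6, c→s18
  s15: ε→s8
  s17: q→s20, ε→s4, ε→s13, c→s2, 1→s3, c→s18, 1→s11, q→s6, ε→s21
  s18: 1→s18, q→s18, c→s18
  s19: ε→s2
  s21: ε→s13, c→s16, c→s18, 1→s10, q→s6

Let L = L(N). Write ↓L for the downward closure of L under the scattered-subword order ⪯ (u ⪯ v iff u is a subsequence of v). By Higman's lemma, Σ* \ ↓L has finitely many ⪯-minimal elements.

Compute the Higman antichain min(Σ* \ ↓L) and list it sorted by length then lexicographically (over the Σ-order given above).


min(Σ*\↓L) = [c, qqq, q1q1].

|Q|=22, |F|=9, |δ|=64 (23 ε).
min D↑ (6 st, q0=0, F={2}): 0:1→0,q→1,c→2 1:1→3,q→4,c→2 2:1→2,q→2,c→2 3:1→3,q→5,c→2 4:1→4,q→2,c→2 5:1→2,q→2,c→2 (ε-aug+det+¬).
'c': N↓-sim [21, 5] end={s15,s16,s18,s2,s8} ∉↓L; 1/1 del acc.
'qqq': N↓-sim [21, 20, 10, 2] end={s0,s18} ∉↓L; 3/3 deletions ∈↓L.
'q1q1': N↓-sim [21, 20, 12, 4, 1] end={s18} rej; 4/4 single-dels accept.
3 minimals (antichain).


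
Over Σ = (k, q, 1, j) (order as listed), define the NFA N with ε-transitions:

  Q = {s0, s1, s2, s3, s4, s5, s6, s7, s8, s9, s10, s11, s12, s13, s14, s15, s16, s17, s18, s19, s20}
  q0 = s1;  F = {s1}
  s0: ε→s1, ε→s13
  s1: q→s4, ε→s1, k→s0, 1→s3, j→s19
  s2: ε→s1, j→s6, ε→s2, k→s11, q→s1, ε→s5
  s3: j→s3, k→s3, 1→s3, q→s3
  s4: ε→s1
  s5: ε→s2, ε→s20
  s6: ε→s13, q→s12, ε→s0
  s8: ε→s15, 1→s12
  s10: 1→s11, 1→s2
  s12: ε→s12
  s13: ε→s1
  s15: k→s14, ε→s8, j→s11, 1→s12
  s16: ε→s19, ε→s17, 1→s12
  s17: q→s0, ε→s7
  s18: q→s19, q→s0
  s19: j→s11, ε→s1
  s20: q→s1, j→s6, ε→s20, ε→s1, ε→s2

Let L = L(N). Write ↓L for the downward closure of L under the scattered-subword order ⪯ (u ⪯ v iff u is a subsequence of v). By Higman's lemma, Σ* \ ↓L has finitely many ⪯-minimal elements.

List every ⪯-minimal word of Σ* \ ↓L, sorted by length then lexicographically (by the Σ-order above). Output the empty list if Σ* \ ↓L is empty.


|Q|=21, |F|=1, |δ|=47 (22 ε).
min D↑ (2 st, q0=0, F={1}): 0:k→0,q→0,1→1,j→0 1:k→1,q→1,1→1,j→1.
'1': run [7, 1] end={s3} — reject; 1/1 single-dels accept.
1 words, ⪯-incomp.

min(Σ*\↓L) = [1].


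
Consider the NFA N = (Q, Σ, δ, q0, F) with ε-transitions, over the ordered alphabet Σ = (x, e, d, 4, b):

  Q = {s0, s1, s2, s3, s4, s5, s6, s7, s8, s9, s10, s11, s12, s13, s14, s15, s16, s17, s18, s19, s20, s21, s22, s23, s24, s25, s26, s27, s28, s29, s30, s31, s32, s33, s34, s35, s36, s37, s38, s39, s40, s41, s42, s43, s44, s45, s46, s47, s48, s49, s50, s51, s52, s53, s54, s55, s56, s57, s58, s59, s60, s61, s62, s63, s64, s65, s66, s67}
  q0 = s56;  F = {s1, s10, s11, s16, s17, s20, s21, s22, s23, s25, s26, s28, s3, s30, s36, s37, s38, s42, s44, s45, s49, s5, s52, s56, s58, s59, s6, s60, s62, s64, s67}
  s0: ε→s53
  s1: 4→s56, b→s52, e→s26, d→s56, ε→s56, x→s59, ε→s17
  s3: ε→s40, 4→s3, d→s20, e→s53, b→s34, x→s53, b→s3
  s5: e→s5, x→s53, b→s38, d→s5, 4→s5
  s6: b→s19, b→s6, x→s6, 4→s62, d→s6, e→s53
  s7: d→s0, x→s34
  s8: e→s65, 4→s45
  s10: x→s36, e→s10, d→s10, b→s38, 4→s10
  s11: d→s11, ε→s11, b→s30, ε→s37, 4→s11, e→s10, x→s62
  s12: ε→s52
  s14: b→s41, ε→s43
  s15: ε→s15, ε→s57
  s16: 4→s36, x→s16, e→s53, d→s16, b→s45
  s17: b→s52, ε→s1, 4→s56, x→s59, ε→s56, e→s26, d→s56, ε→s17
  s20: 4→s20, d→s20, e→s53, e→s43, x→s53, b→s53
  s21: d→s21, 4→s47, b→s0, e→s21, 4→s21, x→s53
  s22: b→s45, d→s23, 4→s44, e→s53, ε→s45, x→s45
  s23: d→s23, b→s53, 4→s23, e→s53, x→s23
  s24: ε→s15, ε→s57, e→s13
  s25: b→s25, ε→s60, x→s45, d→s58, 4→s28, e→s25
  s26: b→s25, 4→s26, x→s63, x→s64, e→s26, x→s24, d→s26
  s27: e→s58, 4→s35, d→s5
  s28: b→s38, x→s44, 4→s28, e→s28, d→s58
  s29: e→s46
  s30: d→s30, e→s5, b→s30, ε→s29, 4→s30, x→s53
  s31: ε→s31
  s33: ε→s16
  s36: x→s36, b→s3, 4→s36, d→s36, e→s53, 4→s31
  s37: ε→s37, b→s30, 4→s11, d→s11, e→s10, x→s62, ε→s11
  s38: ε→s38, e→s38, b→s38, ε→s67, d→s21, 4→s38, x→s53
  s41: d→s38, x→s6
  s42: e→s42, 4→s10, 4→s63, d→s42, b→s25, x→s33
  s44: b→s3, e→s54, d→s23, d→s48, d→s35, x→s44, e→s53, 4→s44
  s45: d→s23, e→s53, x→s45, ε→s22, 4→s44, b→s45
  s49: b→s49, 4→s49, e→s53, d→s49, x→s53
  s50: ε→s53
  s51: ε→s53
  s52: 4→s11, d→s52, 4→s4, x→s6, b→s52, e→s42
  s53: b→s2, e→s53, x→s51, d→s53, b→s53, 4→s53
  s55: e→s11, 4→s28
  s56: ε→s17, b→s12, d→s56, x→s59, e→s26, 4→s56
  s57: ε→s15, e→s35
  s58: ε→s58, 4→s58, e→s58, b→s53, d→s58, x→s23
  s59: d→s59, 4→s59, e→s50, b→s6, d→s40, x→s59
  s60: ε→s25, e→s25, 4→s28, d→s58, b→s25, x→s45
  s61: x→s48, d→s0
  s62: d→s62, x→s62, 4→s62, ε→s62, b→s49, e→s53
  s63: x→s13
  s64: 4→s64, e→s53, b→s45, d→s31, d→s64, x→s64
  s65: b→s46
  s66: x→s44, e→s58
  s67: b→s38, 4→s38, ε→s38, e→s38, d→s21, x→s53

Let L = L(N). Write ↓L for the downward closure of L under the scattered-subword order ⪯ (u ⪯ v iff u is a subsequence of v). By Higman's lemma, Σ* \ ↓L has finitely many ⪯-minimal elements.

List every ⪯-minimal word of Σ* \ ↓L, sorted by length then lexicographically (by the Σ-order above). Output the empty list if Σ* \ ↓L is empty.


A = [xe, ebdb, b4bx].

|Q|=68, |F|=31, |δ|=229 (33 ε).
min D↑ (26 st, q0=0, F={4}): 0:x→1,e→2,d→0,4→0,b→3 1:x→1,e→4,d→1,4→1,b→5 2:x→6,e→2,d→2,4→2,b→7 3:x→5,e→8,d→3,4→9,b→3 4:x→4,e→4,d→4,4→4,b→4 5:x→5,e→4,d→5,4→10,b→5 6:x→6,e→4,d→6,4→6,b→11 7:x→11,e→7,d→12,4→13,b→7 8:x→14,e→8,d→8,4→15,b→7 9:x→10,e→15,d→9,4→9,b→16 10:x→10,e→4,d→10,4→10,b→17 11:x→11,e→4,d→18,4→19,b→11 12:x→18,e→12,d→12,4→12,b→4 13:x→19,e→13,d→12,4→13,b→20 14:x→14,e→4,d→14,4→21,b→11 15:x→21,e→15,d→15,4→15,b→20 16:x→4,e→22,d→16,4→16,b→16 17:x→4,e→4,d→17,4→17,b→17 18:x→18,e→4,d→18,4→18,b→4 19:x→19,e→4,d→18,4→19,b→23 20:x→4,e→20,d→24,4→20,b→20 21:x→21,e→4,d→21,4→21,b→23 22:x→4,e→22,d→22,4→22,b→20 23:x→4,e→4,d→25,4→23,b→23 24:x→4,e→24,d→24,4→24,b→4 25:x→4,e→4,d→25,4→25,b→4.
'xe': |S_i|=[55, 31, 8] end={s13,s2,s35,s43,s50,s51,s53,s54} rej; 2/2 single-dels accept.
'ebdb': N↓-sim [55, 40, 24, 12, 4] end={s0,s2,s51,s53} ∉↓L; 4/4 deletions ∈↓L.
'b4bx': N↓-sim [55, 45, 34, 18, 3] end={s2,s51,s53} rej; 4/4 del acc.
3 minimals (antichain).


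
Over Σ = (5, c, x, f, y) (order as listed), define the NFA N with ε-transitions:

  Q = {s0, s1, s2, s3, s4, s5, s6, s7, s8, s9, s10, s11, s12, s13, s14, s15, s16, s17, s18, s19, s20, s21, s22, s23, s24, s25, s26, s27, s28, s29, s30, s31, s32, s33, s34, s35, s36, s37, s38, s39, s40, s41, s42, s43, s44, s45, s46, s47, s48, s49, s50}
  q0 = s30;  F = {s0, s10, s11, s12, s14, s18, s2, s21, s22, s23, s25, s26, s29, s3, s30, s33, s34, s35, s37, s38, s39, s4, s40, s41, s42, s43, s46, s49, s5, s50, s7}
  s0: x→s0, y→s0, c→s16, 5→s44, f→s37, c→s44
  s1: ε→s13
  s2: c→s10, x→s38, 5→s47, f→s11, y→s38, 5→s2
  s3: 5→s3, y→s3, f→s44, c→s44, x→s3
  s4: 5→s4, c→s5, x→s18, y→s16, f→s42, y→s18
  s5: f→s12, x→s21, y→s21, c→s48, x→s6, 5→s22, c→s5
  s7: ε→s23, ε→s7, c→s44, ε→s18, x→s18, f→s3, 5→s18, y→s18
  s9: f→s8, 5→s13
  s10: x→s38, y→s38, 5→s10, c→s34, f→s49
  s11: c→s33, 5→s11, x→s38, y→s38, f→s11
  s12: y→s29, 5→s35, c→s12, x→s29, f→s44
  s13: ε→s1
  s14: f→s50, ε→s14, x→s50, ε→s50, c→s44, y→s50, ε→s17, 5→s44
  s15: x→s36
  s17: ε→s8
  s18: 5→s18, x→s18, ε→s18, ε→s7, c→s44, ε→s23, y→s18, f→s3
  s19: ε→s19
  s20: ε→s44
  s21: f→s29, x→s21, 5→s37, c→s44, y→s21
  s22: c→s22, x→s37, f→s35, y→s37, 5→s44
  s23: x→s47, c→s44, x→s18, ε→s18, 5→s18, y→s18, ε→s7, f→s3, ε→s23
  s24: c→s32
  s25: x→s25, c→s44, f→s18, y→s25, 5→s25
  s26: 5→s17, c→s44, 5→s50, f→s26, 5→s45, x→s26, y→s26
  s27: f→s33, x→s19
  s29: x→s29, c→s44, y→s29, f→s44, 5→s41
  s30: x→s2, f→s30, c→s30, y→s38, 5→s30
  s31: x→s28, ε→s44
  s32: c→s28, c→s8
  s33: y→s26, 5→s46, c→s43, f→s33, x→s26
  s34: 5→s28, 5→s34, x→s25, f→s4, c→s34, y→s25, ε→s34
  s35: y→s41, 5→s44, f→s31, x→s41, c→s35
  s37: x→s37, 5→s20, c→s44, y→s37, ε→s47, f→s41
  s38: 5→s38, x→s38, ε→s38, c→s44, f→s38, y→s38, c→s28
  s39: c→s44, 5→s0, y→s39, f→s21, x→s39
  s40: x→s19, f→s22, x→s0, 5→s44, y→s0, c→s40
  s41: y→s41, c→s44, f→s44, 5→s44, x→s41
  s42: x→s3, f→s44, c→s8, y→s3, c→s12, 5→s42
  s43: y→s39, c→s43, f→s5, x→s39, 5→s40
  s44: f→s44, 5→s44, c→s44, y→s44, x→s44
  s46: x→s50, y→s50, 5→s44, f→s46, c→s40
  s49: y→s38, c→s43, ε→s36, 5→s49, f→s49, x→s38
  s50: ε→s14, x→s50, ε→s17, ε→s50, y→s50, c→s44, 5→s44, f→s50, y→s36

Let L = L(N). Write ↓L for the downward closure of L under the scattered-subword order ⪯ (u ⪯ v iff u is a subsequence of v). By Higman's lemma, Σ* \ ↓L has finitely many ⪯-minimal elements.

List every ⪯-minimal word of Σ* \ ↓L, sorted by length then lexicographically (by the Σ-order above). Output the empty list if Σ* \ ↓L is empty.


A = [yc, xxc, xfc55, xccfff].

|Q|=51, |F|=31, |δ|=207 (25 ε).
min D↑ (29 st, q0=0, F={5}): 0:5→0,c→0,x→1,f→0,y→2 1:5→1,c→3,x→2,f→4,y→2 2:5→2,c→5,x→2,f→2,y→2 3:5→3,c→6,x→2,f→7,y→2 4:5→4,c→8,x→2,f→4,y→2 5:5→5,c→5,x→5,f→5,y→5 6:5→6,c→6,x→9,f→10,y→9 7:5→7,c→11,x→2,f→7,y→2 8:5→12,c→11,x→13,f→8,y→13 9:5→9,c→5,x→9,f→14,y→9 10:5→10,c→15,x→14,f→16,y→14 11:5→17,c→11,x→18,f→15,y→18 12:5→5,c→17,x→19,f→12,y→19 13:5→19,c→5,x→13,f→13,y→13 14:5→14,c→5,x→14,f→20,y→14 15:5→21,c→15,x→22,f→23,y→22 16:5→16,c→23,x→20,f→5,y→20 17:5→5,c→17,x→24,f→21,y→24 18:5→24,c→5,x→18,f→22,y→18 19:5→5,c→5,x→19,f→19,y→19 20:5→20,c→5,x→20,f→5,y→20 21:5→5,c→21,x→25,f→26,y→25 22:5→25,c→5,x→22,f→27,y→22 23:5→26,c→23,x→27,f→5,y→27 24:5→5,c→5,x→24,f→25,y→24 25:5→5,c→5,x→25,f→28,y→25 26:5→5,c→26,x→28,f→5,y→28 27:5→28,c→5,x→27,f→5,y→27 28:5→5,c→5,x→28,f→5,y→28 (ε-aug+det+¬).
'yc': N↓-sim [44, 24, 3] end={s16,s28,s44} ∉↓L; 2/2 deletions ∈↓L.
'xxc': run [44, 43, 26, 3] end={s16,s28,s44} rej; 3/3 single-dels accept.
'xfc55': run [44, 43, 39, 30, 20, 2] end={s20,s44} rej; 5/5 single-dels accept.
'xccfff': N↓-sim [44, 43, 41, 30, 23, 10, 3] end={s28,s31,s44} ∉↓L; 6/6 deletions ∈↓L.
4 words, ⪯-incomp.


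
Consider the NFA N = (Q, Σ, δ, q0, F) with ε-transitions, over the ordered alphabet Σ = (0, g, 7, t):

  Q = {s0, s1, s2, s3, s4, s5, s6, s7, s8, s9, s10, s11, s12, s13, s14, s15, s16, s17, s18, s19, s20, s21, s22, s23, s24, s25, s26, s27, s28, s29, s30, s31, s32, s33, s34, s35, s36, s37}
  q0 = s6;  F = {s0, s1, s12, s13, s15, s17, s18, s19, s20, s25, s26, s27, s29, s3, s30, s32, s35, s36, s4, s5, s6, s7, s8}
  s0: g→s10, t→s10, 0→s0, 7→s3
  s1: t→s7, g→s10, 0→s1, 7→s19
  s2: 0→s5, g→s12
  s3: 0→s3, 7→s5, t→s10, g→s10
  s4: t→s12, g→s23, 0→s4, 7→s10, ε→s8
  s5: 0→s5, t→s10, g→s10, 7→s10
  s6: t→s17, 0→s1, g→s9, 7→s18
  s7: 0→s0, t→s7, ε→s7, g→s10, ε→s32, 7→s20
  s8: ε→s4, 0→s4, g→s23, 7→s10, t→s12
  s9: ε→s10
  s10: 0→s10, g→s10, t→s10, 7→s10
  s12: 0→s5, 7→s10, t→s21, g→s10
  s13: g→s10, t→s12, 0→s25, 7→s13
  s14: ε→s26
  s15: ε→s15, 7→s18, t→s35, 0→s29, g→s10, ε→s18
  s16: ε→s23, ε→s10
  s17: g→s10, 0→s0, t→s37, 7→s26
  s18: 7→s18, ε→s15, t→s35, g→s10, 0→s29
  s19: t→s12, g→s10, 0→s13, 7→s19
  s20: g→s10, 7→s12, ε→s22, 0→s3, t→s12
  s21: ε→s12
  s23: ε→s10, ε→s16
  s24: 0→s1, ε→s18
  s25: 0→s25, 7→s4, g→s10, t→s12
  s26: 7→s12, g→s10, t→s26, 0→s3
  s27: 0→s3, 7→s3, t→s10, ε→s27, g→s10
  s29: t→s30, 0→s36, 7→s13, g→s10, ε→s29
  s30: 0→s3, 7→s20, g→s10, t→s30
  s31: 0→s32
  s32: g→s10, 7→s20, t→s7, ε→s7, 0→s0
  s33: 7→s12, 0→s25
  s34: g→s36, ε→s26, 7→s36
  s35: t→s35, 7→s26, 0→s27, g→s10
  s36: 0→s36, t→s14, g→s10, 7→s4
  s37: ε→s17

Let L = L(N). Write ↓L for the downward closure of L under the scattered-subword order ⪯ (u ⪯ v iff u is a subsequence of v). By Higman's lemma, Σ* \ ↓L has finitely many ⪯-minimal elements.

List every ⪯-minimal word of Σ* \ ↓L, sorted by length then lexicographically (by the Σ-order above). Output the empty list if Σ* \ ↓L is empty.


min(Σ*\↓L) = [g, t0t, 07t7, t777, 70077].

|Q|=38, |F|=23, |δ|=125 (21 ε).
min D↑ (21 st, q0=0, F={2}): 0:0→1,g→2,7→3,t→4 1:0→1,g→2,7→5,t→6 2:0→2,g→2,7→2,t→2 3:0→7,g→2,7→3,t→8 4:0→9,g→2,7→10,t→4 5:0→11,g→2,7→5,t→12 6:0→9,g→2,7→13,t→6 7:0→14,g→2,7→11,t→15 8:0→16,g→2,7→10,t→8 9:0→9,g→2,7→17,t→2 10:0→17,g→2,7→12,t→10 11:0→18,g→2,7→11,t→12 12:0→19,g→2,7→2,t→12 13:0→17,g→2,7→12,t→12 14:0→14,g→2,7→20,t→10 15:0→17,g→2,7→13,t→15 16:0→17,g→2,7→17,t→2 17:0→17,g→2,7→19,t→2 18:0→18,g→2,7→20,t→12 19:0→19,g→2,7→2,t→2 20:0→20,g→2,7→2,t→12.
'g': N↓-sim [31, 4] end={s10,s16,s23,s9} rej; 1/1 del acc.
't0t': |S_i|=[31, 17, 5, 1] end={s10} — reject; 3/3 deletions ∈↓L.
'07t7': run [31, 24, 14, 4, 1] end={s10} ∉↓L; 4/4 del acc.
't777': run [31, 17, 8, 4, 1] end={s10} — reject; 4/4 del acc.
'70077': run [31, 23, 19, 13, 8, 1] end={s10} — reject; 5/5 del acc.
5 obstructions.


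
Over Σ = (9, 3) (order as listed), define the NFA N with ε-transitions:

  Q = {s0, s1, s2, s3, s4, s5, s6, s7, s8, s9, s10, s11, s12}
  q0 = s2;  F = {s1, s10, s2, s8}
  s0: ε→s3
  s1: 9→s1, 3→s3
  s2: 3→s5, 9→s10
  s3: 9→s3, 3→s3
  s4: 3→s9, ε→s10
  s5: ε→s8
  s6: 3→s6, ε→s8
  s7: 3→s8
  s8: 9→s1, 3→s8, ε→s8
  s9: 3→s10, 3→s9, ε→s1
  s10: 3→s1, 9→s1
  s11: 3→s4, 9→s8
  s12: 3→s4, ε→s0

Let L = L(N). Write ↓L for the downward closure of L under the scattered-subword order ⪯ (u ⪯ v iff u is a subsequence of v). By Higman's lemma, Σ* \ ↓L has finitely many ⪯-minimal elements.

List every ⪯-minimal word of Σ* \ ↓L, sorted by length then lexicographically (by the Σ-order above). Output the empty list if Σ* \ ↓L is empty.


Antichain: [993, 933, 393].

|Q|=13, |F|=4, |δ|=25 (7 ε).
min D↑ (5 st, q0=0, F={4}): 0:9→1,3→2 1:9→3,3→3 2:9→3,3→2 3:9→3,3→4 4:9→4,3→4 [Hopcroft].
'993': N↓-sim [6, 3, 2, 1] end={s3} rej; 3/3 single-dels accept.
'933': |S_i|=[6, 3, 2, 1] end={s3} rej; 3/3 single-dels accept.
'393': |S_i|=[6, 4, 2, 1] end={s3} rej; 3/3 del acc.
3 obstructions.


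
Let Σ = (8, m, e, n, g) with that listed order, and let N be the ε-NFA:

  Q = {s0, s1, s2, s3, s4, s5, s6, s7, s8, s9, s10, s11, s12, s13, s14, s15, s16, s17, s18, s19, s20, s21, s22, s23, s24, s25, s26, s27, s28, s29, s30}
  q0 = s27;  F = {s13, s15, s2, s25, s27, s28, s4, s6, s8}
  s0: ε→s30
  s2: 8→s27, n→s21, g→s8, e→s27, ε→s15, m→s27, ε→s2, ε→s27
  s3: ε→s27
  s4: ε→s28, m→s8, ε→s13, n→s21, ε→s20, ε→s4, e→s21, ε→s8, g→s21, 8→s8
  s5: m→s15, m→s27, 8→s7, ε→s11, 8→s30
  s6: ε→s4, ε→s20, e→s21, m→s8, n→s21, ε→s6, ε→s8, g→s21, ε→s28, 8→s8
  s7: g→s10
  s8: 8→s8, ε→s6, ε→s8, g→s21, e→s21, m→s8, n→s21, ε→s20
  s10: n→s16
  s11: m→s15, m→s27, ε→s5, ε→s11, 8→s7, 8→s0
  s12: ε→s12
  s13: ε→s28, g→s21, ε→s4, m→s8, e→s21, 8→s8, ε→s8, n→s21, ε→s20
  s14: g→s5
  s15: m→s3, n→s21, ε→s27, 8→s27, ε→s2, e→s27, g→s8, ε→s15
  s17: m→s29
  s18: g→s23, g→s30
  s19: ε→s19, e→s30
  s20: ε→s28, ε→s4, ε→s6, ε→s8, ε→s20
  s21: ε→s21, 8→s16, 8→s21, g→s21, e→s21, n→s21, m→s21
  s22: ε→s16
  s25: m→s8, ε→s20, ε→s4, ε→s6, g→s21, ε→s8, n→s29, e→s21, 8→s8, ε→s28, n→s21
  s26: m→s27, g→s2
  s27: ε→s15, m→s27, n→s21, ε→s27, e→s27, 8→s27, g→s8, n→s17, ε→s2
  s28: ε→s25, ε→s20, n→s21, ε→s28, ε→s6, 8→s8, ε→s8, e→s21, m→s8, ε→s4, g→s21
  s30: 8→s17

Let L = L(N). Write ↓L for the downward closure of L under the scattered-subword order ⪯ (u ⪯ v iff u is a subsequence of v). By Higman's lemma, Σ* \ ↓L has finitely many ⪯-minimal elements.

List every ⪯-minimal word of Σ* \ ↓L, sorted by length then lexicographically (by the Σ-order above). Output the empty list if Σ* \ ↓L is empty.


Antichain: [n, ge, gg].

|Q|=31, |F|=9, |δ|=122 (51 ε).
min D↑ (3 st, q0=0, F={1}): 0:8→0,m→0,e→0,n→1,g→2 1:8→1,m→1,e→1,n→1,g→1 2:8→2,m→2,e→1,n→1,g→1 (ε-aug+det+¬).
'n': run [15, 4] end={s16,s17,s21,s29} ∉↓L; 1/1 del acc.
'ge': run [15, 10, 2] end={s16,s21} — reject; 2/2 del acc.
'gg': N↓-sim [15, 10, 2] end={s16,s21} rej; 2/2 del acc.
3 obstructions.


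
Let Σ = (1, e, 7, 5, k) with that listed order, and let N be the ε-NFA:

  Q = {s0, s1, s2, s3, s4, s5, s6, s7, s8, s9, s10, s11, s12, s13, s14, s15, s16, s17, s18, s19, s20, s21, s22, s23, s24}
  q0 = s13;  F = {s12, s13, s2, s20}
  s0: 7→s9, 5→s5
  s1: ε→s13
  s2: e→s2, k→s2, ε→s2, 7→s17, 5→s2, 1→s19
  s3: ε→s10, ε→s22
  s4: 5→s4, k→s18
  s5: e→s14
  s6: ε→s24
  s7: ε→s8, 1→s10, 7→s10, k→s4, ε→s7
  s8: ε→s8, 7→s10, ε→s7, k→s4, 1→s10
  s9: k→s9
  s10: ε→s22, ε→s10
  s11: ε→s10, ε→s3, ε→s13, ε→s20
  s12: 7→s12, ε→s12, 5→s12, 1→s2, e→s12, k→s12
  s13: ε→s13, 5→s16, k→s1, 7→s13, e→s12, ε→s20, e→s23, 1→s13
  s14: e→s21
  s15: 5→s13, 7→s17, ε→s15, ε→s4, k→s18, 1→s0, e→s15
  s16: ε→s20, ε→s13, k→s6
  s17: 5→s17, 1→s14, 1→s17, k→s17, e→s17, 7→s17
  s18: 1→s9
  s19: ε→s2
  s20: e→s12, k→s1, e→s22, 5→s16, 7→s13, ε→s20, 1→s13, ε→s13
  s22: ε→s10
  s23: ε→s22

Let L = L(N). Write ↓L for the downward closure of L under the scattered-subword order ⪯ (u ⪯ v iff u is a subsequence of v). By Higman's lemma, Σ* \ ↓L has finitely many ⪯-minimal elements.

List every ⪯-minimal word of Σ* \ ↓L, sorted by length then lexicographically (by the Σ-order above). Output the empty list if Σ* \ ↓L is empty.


A = [e17].

|Q|=25, |F|=4, |δ|=75 (27 ε).
min D↑ (4 st, q0=0, F={3}): 0:1→0,e→1,7→0,5→0,k→0 1:1→2,e→1,7→1,5→1,k→1 2:1→2,e→2,7→3,5→2,k→2 3:1→3,e→3,7→3,5→3,k→3.
'e17': run [15, 9, 5, 3] end={s14,s17,s21} — reject; 3/3 deletions ∈↓L.
1 minimals (antichain).


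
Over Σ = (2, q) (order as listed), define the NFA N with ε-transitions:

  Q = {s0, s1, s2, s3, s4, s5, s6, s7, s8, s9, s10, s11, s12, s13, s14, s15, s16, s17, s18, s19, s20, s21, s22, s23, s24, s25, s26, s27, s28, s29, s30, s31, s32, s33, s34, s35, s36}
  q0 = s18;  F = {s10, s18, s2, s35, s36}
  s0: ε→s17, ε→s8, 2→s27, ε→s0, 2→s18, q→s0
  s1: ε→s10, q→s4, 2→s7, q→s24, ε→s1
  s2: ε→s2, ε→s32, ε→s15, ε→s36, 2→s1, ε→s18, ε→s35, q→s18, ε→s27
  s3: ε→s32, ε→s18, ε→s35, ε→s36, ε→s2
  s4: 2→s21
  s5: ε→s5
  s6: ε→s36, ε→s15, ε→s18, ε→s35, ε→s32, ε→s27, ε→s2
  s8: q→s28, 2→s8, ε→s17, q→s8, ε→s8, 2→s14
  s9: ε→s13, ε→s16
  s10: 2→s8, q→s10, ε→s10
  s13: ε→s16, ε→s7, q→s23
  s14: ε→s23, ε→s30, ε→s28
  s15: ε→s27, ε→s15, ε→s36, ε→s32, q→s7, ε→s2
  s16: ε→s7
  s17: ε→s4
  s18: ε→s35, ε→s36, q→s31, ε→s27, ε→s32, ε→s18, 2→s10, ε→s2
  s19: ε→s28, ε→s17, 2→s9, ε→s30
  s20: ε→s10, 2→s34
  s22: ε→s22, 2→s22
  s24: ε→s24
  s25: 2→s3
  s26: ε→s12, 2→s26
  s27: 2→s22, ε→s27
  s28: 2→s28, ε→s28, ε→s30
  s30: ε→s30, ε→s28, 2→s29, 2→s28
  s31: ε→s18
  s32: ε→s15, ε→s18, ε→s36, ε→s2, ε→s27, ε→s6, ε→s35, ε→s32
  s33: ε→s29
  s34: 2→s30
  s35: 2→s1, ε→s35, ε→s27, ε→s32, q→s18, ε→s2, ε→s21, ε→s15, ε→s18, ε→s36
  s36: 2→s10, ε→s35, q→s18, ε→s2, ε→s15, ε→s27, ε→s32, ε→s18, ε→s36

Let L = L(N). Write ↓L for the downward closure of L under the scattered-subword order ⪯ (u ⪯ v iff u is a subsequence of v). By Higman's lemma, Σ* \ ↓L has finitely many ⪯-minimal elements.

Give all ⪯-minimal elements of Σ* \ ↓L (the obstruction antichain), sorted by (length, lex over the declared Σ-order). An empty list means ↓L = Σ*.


A = [22].

|Q|=37, |F|=5, |δ|=118 (85 ε).
min D↑ (3 st, q0=0, F={2}): 0:2→1,q→0 1:2→2,q→1 2:2→2,q→2.
'22': |S_i|=[23, 14, 11] end={s14,s17,s21,s22,s23,s28,s29,s30,s4,s7,s8} ∉↓L; 2/2 deletions ∈↓L.
1 minimals (antichain).


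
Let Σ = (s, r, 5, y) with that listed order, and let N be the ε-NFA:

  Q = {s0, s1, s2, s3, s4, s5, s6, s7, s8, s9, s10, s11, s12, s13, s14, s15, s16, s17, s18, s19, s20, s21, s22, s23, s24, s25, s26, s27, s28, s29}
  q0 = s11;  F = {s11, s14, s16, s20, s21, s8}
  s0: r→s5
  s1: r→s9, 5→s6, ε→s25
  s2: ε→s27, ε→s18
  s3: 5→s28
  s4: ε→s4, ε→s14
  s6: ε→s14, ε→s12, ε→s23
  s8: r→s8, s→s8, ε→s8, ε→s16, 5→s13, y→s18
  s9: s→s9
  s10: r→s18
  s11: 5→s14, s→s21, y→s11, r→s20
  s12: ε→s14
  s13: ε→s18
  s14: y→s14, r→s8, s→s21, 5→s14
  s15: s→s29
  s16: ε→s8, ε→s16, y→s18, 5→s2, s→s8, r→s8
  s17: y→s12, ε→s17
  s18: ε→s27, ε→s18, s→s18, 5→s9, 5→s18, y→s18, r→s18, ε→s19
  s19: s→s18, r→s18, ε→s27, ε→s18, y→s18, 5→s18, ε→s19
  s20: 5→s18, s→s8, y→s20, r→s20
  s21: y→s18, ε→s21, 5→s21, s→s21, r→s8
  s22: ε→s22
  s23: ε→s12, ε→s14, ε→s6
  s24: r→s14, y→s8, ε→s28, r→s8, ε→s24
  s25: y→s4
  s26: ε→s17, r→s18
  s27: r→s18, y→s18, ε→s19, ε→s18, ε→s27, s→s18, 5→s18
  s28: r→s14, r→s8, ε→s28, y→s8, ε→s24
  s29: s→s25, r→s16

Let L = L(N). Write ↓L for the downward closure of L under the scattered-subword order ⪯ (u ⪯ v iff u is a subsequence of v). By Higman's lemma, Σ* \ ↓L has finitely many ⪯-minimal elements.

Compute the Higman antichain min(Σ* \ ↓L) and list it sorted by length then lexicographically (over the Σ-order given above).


Antichain: [sy, r5, 5ry].

|Q|=30, |F|=6, |δ|=89 (34 ε).
min D↑ (6 st, q0=0, F={5}): 0:s→1,r→2,5→3,y→0 1:s→1,r→4,5→1,y→5 2:s→4,r→2,5→5,y→2 3:s→1,r→4,5→3,y→3 4:s→4,r→4,5→5,y→5 5:s→5,r→5,5→5,y→5.
'sy': run [12, 9, 4] end={s18,s19,s27,s9} — reject; 2/2 single-dels accept.
'r5': |S_i|=[12, 9, 6] end={s13,s18,s19,s2,s27,s9} ∉↓L; 2/2 single-dels accept.
'5ry': |S_i|=[12, 10, 8, 4] end={s18,s19,s27,s9} rej; 3/3 deletions ∈↓L.
3 words, ⪯-incomp.


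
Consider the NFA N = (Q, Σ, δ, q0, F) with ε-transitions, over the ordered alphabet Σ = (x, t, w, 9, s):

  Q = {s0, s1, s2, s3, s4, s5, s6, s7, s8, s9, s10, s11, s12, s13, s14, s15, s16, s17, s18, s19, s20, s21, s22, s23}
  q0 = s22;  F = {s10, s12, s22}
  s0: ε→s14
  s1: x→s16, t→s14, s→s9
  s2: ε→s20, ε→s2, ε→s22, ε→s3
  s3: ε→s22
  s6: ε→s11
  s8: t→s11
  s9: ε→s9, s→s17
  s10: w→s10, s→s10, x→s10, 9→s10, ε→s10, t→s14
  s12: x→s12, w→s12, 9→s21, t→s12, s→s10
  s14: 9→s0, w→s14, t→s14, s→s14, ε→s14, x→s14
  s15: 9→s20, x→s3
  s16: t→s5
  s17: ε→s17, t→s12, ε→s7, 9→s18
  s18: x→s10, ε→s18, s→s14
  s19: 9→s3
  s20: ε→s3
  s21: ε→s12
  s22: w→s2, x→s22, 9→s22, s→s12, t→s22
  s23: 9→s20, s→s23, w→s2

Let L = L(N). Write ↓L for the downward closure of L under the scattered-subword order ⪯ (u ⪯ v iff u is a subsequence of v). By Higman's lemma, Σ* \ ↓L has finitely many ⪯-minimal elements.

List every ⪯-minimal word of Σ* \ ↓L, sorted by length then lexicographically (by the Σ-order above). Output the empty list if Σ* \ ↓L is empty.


min(Σ*\↓L) = [sst].

|Q|=24, |F|=3, |δ|=51 (15 ε).
min D↑ (4 st, q0=0, F={3}): 0:x→0,t→0,w→0,9→0,s→1 1:x→1,t→1,w→1,9→1,s→2 2:x→2,t→3,w→2,9→2,s→2 3:x→3,t→3,w→3,9→3,s→3 (ε-aug+det+¬).
'sst': |S_i|=[9, 5, 3, 2] end={s0,s14} rej; 3/3 deletions ∈↓L.
1 minimals (antichain).


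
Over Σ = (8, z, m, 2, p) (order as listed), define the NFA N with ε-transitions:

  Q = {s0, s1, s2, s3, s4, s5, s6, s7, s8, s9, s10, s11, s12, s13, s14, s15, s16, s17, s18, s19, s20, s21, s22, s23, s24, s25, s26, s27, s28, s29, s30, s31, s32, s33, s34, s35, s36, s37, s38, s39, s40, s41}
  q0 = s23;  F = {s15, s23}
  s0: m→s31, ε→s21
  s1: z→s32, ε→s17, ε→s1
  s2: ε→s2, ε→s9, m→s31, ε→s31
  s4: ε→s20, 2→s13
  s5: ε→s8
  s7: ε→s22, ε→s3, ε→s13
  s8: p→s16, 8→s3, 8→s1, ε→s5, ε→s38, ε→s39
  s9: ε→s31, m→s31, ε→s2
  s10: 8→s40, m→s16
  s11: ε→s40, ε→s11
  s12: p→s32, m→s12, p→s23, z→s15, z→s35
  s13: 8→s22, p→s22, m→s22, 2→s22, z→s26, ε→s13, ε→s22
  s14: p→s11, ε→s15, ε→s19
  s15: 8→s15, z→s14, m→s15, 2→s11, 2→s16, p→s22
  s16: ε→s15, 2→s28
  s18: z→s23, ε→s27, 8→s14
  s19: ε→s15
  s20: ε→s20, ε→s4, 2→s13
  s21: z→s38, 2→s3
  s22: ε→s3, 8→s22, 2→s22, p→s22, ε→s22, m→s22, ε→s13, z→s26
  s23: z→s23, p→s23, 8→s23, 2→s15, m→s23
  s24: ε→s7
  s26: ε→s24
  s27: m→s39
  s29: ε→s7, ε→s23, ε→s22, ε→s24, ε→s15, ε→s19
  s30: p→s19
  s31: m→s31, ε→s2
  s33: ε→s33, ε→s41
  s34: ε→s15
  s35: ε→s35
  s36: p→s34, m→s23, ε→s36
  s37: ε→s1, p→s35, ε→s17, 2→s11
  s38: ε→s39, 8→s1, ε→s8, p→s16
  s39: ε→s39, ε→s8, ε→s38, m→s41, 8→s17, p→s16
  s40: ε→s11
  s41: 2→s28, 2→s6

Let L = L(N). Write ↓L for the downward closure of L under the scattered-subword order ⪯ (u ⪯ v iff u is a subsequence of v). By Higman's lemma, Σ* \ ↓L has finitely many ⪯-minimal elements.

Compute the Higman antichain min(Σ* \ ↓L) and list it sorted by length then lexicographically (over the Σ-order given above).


|Q|=42, |F|=2, |δ|=109 (52 ε).
min D↑ (3 st, q0=0, F={2}): 0:8→0,z→0,m→0,2→1,p→0 1:8→1,z→1,m→1,2→1,p→2 2:8→2,z→2,m→2,2→2,p→2.
'2p': N↓-sim [14, 13, 8] end={s11,s13,s22,s24,s26,s3,s40,s7} — reject; 2/2 deletions ∈↓L.
1 words, ⪯-incomp.

A = [2p].


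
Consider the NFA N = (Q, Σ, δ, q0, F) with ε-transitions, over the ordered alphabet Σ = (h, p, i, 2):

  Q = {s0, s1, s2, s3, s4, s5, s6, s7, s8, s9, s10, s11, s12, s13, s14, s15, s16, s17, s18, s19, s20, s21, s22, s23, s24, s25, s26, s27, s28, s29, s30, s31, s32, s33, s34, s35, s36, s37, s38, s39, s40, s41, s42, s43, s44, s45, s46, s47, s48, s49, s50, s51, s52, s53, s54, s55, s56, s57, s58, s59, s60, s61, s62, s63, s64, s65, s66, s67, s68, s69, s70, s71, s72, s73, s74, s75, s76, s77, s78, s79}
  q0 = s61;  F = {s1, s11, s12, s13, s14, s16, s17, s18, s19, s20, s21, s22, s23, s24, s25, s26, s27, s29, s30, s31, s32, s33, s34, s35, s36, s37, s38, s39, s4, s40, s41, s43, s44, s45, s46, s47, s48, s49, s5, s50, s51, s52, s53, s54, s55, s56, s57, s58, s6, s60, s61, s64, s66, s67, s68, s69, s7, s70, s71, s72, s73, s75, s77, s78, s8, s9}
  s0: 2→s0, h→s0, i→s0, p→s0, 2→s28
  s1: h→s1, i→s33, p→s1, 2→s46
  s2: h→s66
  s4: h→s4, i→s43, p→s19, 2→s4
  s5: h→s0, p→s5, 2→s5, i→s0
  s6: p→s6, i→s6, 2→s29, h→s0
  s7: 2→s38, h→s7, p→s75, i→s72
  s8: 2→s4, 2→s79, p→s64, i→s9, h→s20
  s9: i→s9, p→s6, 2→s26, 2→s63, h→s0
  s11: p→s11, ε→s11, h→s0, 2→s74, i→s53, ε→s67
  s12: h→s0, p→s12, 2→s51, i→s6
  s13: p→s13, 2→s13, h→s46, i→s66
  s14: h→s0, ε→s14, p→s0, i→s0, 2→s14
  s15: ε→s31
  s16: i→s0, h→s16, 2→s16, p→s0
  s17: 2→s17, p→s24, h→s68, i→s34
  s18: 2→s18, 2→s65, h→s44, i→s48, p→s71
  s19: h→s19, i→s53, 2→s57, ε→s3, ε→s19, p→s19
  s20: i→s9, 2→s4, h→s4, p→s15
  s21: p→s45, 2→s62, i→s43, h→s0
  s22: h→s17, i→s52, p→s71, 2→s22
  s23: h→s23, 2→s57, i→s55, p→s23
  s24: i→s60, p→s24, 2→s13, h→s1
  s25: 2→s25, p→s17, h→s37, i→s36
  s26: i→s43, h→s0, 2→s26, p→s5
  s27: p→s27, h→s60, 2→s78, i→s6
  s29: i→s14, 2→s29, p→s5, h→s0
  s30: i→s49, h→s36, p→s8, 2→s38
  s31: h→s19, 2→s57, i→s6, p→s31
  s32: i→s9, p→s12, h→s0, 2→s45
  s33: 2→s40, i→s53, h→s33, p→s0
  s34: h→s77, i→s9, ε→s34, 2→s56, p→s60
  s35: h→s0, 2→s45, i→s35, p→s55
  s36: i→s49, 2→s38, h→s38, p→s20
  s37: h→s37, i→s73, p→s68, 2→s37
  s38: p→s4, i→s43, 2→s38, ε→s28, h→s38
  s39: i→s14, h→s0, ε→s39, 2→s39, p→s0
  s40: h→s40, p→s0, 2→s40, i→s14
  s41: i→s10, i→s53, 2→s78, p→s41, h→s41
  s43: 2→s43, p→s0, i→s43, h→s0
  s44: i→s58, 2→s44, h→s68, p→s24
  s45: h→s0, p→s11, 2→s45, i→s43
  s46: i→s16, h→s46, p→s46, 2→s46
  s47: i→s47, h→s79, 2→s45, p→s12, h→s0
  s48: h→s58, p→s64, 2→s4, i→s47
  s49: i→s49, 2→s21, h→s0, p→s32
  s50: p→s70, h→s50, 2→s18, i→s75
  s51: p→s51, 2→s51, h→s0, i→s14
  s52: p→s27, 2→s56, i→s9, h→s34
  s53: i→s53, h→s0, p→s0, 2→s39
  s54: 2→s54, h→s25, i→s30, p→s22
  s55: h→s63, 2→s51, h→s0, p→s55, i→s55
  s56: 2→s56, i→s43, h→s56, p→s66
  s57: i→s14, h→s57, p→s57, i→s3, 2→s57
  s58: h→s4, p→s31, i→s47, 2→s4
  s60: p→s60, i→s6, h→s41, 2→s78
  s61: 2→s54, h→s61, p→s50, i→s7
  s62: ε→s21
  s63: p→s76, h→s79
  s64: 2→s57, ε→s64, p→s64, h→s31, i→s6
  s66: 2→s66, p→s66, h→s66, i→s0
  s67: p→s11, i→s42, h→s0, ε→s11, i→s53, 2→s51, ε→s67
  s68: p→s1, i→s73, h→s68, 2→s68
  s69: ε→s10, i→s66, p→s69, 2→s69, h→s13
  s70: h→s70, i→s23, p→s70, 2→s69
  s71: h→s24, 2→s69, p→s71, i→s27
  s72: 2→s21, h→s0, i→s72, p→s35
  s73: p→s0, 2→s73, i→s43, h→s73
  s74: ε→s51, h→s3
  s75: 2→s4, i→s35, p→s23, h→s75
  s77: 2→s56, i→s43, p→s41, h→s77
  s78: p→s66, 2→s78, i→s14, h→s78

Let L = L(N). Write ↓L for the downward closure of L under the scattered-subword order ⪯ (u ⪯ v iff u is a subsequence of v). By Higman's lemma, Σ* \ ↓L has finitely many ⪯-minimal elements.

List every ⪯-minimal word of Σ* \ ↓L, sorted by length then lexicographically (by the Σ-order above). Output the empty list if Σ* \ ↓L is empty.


A = [iih, i2ip, pp2ii, 2hhip, 2pi2pi].

|Q|=80, |F|=66, |δ|=296 (15 ε).
min D↑ (66 st, q0=0, F={19}): 0:h→0,p→1,i→2,2→3 1:h→1,p→4,i→5,2→6 2:h→2,p→5,i→7,2→8 3:h→9,p→10,i→11,2→3 4:h→4,p→4,i→12,2→13 5:h→5,p→12,i→14,2→15 6:h→16,p→17,i→18,2→6 7:h→19,p→14,i→7,2→20 8:h→8,p→15,i→21,2→8 9:h→22,p→23,i→24,2→9 10:h→23,p→17,i→25,2→10 11:h→24,p→26,i→27,2→8 12:h→12,p→12,i→28,2→29 13:h→30,p→13,i→31,2→13 14:h→19,p→28,i→14,2→32 15:h→15,p→33,i→21,2→15 16:h→34,p→35,i→36,2→16 17:h→35,p→17,i→37,2→13 18:h→36,p→38,i→39,2→15 19:h→19,p→19,i→19,2→19 20:h→19,p→32,i→21,2→20 21:h→19,p→19,i→21,2→21 22:h→22,p→34,i→40,2→22 23:h→34,p→35,i→41,2→23 24:h→8,p→42,i→27,2→8 25:h→41,p→37,i→43,2→44 26:h→42,p→38,i→43,2→15 27:h→19,p→45,i→27,2→20 28:h→19,p→28,i→28,2→46 29:h→29,p→29,i→47,2→29 30:h→48,p→30,i→31,2→30 31:h→31,p→31,i→19,2→31 32:h→19,p→49,i→21,2→32 33:h→33,p→33,i→50,2→29 34:h→34,p→51,i→40,2→34 35:h→51,p→35,i→52,2→30 36:h→15,p→53,i→39,2→15 37:h→52,p→37,i→54,2→55 38:h→53,p→38,i→54,2→29 39:h→19,p→56,i→39,2→32 40:h→40,p→19,i→21,2→40 41:h→57,p→52,i→43,2→44 42:h→15,p→53,i→43,2→15 43:h→19,p→54,i→43,2→58 44:h→44,p→31,i→21,2→44 45:h→19,p→56,i→43,2→32 46:h→19,p→46,i→47,2→46 47:h→19,p→19,i→19,2→47 48:h→48,p→48,i→59,2→48 49:h→19,p→49,i→50,2→46 50:h→19,p→19,i→50,2→60 51:h→51,p→51,i→61,2→48 52:h→62,p→52,i→54,2→55 53:h→33,p→53,i→54,2→29 54:h→19,p→54,i→54,2→63 55:h→55,p→31,i→47,2→55 56:h→19,p→56,i→54,2→46 57:h→57,p→62,i→21,2→44 58:h→19,p→64,i→21,2→58 59:h→59,p→19,i→19,2→59 60:h→19,p→19,i→47,2→60 61:h→61,p→19,i→50,2→65 62:h→62,p→62,i→50,2→55 63:h→19,p→64,i→47,2→63 64:h→19,p→64,i→19,2→64 65:h→65,p→19,i→47,2→65 (ε-aug+det+¬).
'iih': |S_i|=[78, 60, 31, 6] end={s0,s28,s3,s63,s76,s79} — reject; 3/3 del acc.
'i2ip': run [78, 60, 31, 8, 2] end={s0,s28} rej; 4/4 del acc.
'pp2ii': |S_i|=[78, 66, 41, 18, 6, 2] end={s0,s28} — reject; 5/5 single-dels accept.
'2hhip': |S_i|=[78, 69, 57, 26, 12, 2] end={s0,s28} rej; 5/5 single-dels accept.
'2pi2pi': |S_i|=[78, 69, 54, 30, 17, 5, 2] end={s0,s28} rej; 6/6 single-dels accept.
5 words, ⪯-incomp.
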